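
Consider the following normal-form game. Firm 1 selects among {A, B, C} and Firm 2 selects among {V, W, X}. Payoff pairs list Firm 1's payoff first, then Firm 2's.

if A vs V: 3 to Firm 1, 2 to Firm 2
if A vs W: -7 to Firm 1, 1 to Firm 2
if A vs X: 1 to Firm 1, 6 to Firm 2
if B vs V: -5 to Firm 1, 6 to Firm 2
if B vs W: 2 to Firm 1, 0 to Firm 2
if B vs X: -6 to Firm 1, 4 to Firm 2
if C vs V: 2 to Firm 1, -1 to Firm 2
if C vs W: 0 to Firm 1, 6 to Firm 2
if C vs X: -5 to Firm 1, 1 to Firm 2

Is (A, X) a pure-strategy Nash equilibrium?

Holding Firm 2 at X: Firm 1 gets 1 from A, versus -6 from B, -5 from C. No profitable deviation for Firm 1.
Holding Firm 1 at A: Firm 2 gets 6 from X, versus 2 from V, 1 from W. No profitable deviation for Firm 2 either.

Yes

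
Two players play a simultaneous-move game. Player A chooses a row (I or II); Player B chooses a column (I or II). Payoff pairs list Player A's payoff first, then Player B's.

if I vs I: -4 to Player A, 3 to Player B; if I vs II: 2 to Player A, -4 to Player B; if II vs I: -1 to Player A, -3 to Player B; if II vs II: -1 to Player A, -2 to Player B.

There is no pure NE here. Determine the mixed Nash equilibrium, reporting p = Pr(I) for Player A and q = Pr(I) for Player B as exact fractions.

In a mixed NE each player is indifferent between their pure strategies, so the opponent's mix sets the indifference.
Player B indifferent between I and II: p·3 + (1−p)·(-3) = p·(-4) + (1−p)·(-2) ⟹ (-3) + 6p = (-2) + (-2)p ⟹ p = 1/8.
Player A indifferent between I and II: q·(-4) + (1−q)·2 = q·(-1) + (1−q)·(-1) ⟹ 2 + (-6)q = (-1) + 0q ⟹ q = 1/2.

p = 1/8, q = 1/2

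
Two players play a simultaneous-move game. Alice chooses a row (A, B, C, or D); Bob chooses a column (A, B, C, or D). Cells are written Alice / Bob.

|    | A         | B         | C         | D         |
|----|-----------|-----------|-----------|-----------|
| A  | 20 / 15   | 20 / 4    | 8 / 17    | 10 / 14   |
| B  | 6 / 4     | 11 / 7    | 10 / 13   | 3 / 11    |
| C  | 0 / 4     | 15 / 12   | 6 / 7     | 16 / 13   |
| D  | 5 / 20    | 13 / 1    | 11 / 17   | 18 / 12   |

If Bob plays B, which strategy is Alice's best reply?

With Bob fixed at B, Alice's payoffs are: A → 20, B → 11, C → 15, D → 13.
The maximum is 20, achieved by A.

A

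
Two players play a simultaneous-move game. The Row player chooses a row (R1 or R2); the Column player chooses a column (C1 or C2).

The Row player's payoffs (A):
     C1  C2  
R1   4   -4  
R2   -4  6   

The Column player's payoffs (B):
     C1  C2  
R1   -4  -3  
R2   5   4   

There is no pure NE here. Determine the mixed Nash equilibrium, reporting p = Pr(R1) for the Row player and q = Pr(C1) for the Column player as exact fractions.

Each player's mixing probability is pinned down by making the *other* player indifferent.
The Column player indifferent between C1 and C2: p·(-4) + (1−p)·5 = p·(-3) + (1−p)·4 ⟹ 5 + (-9)p = 4 + (-7)p ⟹ p = 1/2.
The Row player indifferent between R1 and R2: q·4 + (1−q)·(-4) = q·(-4) + (1−q)·6 ⟹ (-4) + 8q = 6 + (-10)q ⟹ q = 5/9.

p = 1/2, q = 5/9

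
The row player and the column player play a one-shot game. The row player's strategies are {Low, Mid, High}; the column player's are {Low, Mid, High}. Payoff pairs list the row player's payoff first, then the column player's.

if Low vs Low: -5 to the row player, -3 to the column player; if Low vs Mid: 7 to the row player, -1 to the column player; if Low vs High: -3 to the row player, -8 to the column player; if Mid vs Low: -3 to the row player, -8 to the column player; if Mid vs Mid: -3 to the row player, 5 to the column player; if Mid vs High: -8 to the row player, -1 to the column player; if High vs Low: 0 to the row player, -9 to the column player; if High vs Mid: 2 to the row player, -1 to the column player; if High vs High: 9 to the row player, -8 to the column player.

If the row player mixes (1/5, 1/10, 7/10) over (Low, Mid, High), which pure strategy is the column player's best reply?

The column player's best reply maximizes expected payoff against the mix.
Low: (1/5)·(-3) + (1/10)·(-8) + (7/10)·(-9) = -77/10
Mid: (1/5)·(-1) + (1/10)·5 + (7/10)·(-1) = -2/5
High: (1/5)·(-8) + (1/10)·(-1) + (7/10)·(-8) = -73/10
Highest expected payoff is -2/5, from Mid.

Mid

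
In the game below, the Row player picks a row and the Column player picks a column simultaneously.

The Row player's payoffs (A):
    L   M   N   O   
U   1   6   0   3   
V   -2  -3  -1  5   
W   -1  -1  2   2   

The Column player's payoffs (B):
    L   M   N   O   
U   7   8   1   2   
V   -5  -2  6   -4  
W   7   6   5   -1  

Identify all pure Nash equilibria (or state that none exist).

Find each player's best response to every opponent strategy; NE are the intersections.
The Row player's best responses — vs L: U (payoff 1); vs M: U (payoff 6); vs N: W (payoff 2); vs O: V (payoff 5).
The Column player's best responses — vs U: M (payoff 8); vs V: N (payoff 6); vs W: L (payoff 7).
The only mutual best response is (U, M); neither player gains by switching there.

(U, M)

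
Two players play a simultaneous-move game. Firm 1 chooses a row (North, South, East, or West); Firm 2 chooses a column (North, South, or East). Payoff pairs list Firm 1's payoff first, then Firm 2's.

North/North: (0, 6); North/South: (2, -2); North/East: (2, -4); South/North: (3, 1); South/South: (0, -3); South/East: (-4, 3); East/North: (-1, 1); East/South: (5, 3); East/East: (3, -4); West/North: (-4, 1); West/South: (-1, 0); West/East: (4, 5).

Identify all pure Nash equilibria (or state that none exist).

Find each player's best response to every opponent strategy; NE are the intersections.
Firm 1's best responses — vs North: South (payoff 3); vs South: East (payoff 5); vs East: West (payoff 4).
Firm 2's best responses — vs North: North (payoff 6); vs South: East (payoff 3); vs East: South (payoff 3); vs West: East (payoff 5).
Mutual best responses occur at (East, South) and (West, East); at each, neither player gains by switching.

(East, South) and (West, East)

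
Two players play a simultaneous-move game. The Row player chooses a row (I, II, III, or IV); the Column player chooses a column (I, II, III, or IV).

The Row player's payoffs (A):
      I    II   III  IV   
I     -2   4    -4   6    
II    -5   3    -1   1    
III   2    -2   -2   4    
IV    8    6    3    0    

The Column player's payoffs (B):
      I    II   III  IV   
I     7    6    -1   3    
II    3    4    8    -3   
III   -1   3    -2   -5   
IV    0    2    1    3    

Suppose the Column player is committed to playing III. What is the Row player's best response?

IV

With the Column player fixed at III, the Row player's payoffs are: I → -4, II → -1, III → -2, IV → 3.
The maximum is 3, achieved by IV.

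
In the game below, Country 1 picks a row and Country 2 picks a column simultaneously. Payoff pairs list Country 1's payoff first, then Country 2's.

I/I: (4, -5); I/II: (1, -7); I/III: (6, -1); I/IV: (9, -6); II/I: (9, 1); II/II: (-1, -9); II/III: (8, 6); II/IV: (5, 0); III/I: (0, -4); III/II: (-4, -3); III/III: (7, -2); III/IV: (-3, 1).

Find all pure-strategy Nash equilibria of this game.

(II, III)

Check mutual best responses: a cell is a NE iff neither player can gain by unilaterally deviating.
Country 1's best responses — vs I: II (payoff 9); vs II: I (payoff 1); vs III: II (payoff 8); vs IV: I (payoff 9).
Country 2's best responses — vs I: III (payoff -1); vs II: III (payoff 6); vs III: IV (payoff 1).
The only mutual best response is (II, III); neither player gains by switching there.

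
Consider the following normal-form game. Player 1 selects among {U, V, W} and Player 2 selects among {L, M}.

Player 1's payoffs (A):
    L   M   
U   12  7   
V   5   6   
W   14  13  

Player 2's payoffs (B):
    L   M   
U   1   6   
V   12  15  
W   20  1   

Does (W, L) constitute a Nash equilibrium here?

Yes

Holding Player 2 at L: Player 1 gets 14 from W, versus 12 from U, 5 from V. No profitable deviation for Player 1.
Holding Player 1 at W: Player 2 gets 20 from L, versus 1 from M. No profitable deviation for Player 2 either.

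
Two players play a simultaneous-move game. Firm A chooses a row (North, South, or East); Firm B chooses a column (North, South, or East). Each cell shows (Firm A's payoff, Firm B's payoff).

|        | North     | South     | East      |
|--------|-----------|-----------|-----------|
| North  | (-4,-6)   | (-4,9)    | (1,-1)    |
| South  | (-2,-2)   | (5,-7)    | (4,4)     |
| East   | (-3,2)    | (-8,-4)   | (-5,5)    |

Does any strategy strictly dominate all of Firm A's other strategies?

Check whether one of Firm A's strategies beats all alternatives regardless of what the opponent does.
South strictly dominates: vs North: -2 > each of {-4, -3}; vs South: 5 > each of {-4, -8}; vs East: 4 > each of {1, -5}.

South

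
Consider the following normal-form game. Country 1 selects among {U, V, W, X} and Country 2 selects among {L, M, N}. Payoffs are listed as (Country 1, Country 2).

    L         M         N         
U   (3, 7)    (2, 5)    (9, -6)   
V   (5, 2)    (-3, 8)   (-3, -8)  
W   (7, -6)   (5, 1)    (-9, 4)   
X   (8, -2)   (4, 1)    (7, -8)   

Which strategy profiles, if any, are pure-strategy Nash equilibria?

No pure-strategy Nash equilibrium

A profile is a Nash equilibrium when each player is best-responding to the other.
Country 1's best responses — vs L: X (payoff 8); vs M: W (payoff 5); vs N: U (payoff 9).
Country 2's best responses — vs U: L (payoff 7); vs V: M (payoff 8); vs W: N (payoff 4); vs X: M (payoff 1).
No cell has both players best-responding. For instance, Country 1's best reply to L is X, but against X Country 2 prefers M over L.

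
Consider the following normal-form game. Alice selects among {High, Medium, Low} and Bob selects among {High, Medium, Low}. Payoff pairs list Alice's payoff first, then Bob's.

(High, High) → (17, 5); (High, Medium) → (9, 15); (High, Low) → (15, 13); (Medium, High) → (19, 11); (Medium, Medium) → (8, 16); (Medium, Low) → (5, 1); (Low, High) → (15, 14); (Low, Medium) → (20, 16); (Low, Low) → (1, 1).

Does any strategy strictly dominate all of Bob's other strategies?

Medium

Check whether one of Bob's strategies beats all alternatives regardless of what the opponent does.
Medium strictly dominates: vs High: 15 > each of {5, 13}; vs Medium: 16 > each of {11, 1}; vs Low: 16 > each of {14, 1}.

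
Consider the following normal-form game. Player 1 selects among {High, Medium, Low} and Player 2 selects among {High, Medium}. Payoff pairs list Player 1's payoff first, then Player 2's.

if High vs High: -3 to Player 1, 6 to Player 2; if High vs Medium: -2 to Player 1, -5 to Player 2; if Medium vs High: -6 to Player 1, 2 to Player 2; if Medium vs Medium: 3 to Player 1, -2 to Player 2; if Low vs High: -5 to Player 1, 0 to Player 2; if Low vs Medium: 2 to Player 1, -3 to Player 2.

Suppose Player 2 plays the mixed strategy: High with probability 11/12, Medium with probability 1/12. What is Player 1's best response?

High

Player 1's best reply maximizes expected payoff against the mix.
High: (11/12)·(-3) + (1/12)·(-2) = -35/12
Medium: (11/12)·(-6) + (1/12)·3 = -21/4
Low: (11/12)·(-5) + (1/12)·2 = -53/12
Highest expected payoff is -35/12, from High.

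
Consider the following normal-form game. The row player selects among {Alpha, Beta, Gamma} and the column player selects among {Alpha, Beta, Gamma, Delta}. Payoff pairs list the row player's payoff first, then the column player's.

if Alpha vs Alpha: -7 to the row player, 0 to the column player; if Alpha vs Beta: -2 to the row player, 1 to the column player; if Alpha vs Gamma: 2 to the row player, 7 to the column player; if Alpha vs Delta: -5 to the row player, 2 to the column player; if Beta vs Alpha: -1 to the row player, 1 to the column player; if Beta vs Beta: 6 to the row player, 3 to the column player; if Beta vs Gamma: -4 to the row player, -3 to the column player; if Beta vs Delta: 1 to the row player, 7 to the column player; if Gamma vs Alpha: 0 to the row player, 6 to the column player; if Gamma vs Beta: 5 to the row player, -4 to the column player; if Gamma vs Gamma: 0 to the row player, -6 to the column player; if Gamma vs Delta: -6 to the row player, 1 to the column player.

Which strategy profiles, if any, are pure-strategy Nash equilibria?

(Alpha, Gamma), (Beta, Delta), and (Gamma, Alpha)

A profile is a Nash equilibrium when each player is best-responding to the other.
The row player's best responses — vs Alpha: Gamma (payoff 0); vs Beta: Beta (payoff 6); vs Gamma: Alpha (payoff 2); vs Delta: Beta (payoff 1).
The column player's best responses — vs Alpha: Gamma (payoff 7); vs Beta: Delta (payoff 7); vs Gamma: Alpha (payoff 6).
Mutual best responses occur at (Alpha, Gamma), (Beta, Delta), and (Gamma, Alpha); at each, neither player gains by switching.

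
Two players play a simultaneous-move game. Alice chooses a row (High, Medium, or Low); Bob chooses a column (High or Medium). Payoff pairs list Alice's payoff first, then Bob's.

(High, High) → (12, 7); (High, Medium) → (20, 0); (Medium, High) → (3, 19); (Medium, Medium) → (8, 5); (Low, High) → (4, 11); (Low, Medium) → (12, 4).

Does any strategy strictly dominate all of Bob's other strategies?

High

A strategy is strictly dominant if it gives Bob a strictly higher payoff than every other strategy, against every choice by the opponent.
High strictly dominates: vs High: 7 > 0; vs Medium: 19 > 5; vs Low: 11 > 4.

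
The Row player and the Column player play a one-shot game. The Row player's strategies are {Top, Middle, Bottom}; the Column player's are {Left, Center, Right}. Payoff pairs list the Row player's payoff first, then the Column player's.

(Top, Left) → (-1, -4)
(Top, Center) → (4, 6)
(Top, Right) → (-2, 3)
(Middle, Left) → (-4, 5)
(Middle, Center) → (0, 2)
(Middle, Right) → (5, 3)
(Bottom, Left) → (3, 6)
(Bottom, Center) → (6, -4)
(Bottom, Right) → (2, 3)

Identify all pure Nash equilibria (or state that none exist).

(Bottom, Left)

Check mutual best responses: a cell is a NE iff neither player can gain by unilaterally deviating.
The Row player's best responses — vs Left: Bottom (payoff 3); vs Center: Bottom (payoff 6); vs Right: Middle (payoff 5).
The Column player's best responses — vs Top: Center (payoff 6); vs Middle: Left (payoff 5); vs Bottom: Left (payoff 6).
The only mutual best response is (Bottom, Left); neither player gains by switching there.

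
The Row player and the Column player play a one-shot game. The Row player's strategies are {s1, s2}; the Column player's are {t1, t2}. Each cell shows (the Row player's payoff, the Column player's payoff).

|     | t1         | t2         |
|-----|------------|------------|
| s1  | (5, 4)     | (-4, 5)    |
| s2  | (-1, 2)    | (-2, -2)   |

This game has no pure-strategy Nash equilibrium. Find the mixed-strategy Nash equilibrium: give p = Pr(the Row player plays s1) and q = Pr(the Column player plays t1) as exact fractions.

In a mixed NE each player is indifferent between their pure strategies, so the opponent's mix sets the indifference.
The Column player indifferent between t1 and t2: p·4 + (1−p)·2 = p·5 + (1−p)·(-2) ⟹ 2 + 2p = (-2) + 7p ⟹ p = 4/5.
The Row player indifferent between s1 and s2: q·5 + (1−q)·(-4) = q·(-1) + (1−q)·(-2) ⟹ (-4) + 9q = (-2) + 1q ⟹ q = 1/4.

p = 4/5, q = 1/4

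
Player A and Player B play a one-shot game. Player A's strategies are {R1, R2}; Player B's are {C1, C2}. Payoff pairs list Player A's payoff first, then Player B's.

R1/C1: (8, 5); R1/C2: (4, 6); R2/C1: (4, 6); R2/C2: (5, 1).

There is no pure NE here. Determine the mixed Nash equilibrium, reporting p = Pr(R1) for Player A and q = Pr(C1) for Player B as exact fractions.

Each player's mixing probability is pinned down by making the *other* player indifferent.
Player B indifferent between C1 and C2: p·5 + (1−p)·6 = p·6 + (1−p)·1 ⟹ 6 + (-1)p = 1 + 5p ⟹ p = 5/6.
Player A indifferent between R1 and R2: q·8 + (1−q)·4 = q·4 + (1−q)·5 ⟹ 4 + 4q = 5 + (-1)q ⟹ q = 1/5.

p = 5/6, q = 1/5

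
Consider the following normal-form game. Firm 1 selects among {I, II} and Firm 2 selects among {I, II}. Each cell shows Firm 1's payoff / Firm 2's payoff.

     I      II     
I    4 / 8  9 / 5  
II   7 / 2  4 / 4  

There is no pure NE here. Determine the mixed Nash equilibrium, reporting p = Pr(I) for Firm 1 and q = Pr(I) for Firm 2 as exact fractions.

Each player's mixing probability is pinned down by making the *other* player indifferent.
Firm 2 indifferent between I and II: p·8 + (1−p)·2 = p·5 + (1−p)·4 ⟹ 2 + 6p = 4 + 1p ⟹ p = 2/5.
Firm 1 indifferent between I and II: q·4 + (1−q)·9 = q·7 + (1−q)·4 ⟹ 9 + (-5)q = 4 + 3q ⟹ q = 5/8.

p = 2/5, q = 5/8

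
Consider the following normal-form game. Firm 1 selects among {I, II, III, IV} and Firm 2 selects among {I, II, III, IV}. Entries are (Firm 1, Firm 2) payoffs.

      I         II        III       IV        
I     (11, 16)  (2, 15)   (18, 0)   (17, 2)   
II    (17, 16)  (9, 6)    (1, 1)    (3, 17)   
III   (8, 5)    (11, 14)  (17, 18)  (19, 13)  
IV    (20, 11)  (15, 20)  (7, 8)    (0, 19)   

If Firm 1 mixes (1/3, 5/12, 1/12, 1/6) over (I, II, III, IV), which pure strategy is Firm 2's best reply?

I

Firm 2's best reply maximizes expected payoff against the mix.
I: (1/3)·16 + (5/12)·16 + (1/12)·5 + (1/6)·11 = 57/4
II: (1/3)·15 + (5/12)·6 + (1/12)·14 + (1/6)·20 = 12
III: (1/3)·0 + (5/12)·1 + (1/12)·18 + (1/6)·8 = 13/4
IV: (1/3)·2 + (5/12)·17 + (1/12)·13 + (1/6)·19 = 12
Highest expected payoff is 57/4, from I.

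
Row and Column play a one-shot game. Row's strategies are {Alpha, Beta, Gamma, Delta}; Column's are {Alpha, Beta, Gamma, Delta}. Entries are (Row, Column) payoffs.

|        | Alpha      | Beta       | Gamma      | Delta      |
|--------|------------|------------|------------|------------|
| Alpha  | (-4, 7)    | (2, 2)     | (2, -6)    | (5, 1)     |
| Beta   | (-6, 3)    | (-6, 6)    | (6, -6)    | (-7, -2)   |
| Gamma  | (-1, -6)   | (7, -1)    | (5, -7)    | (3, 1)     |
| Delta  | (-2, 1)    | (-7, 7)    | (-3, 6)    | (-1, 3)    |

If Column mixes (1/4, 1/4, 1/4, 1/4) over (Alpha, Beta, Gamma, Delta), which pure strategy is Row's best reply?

Row's best reply maximizes expected payoff against the mix.
Alpha: (1/4)·(-4) + (1/4)·2 + (1/4)·2 + (1/4)·5 = 5/4
Beta: (1/4)·(-6) + (1/4)·(-6) + (1/4)·6 + (1/4)·(-7) = -13/4
Gamma: (1/4)·(-1) + (1/4)·7 + (1/4)·5 + (1/4)·3 = 7/2
Delta: (1/4)·(-2) + (1/4)·(-7) + (1/4)·(-3) + (1/4)·(-1) = -13/4
Highest expected payoff is 7/2, from Gamma.

Gamma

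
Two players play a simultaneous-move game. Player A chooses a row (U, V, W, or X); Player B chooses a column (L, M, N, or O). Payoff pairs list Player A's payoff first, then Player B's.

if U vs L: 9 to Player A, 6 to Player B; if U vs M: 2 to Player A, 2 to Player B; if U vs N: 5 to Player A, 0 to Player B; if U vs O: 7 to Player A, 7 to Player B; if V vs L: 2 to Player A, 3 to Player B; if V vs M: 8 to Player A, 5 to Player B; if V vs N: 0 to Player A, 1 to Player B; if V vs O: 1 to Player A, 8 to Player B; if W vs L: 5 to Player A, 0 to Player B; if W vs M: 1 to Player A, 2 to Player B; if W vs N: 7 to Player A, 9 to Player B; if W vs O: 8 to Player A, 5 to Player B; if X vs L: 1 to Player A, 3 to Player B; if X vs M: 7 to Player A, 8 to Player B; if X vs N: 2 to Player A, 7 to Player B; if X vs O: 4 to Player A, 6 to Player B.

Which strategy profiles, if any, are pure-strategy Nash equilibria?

Find each player's best response to every opponent strategy; NE are the intersections.
Player A's best responses — vs L: U (payoff 9); vs M: V (payoff 8); vs N: W (payoff 7); vs O: W (payoff 8).
Player B's best responses — vs U: O (payoff 7); vs V: O (payoff 8); vs W: N (payoff 9); vs X: M (payoff 8).
The only mutual best response is (W, N); neither player gains by switching there.

(W, N)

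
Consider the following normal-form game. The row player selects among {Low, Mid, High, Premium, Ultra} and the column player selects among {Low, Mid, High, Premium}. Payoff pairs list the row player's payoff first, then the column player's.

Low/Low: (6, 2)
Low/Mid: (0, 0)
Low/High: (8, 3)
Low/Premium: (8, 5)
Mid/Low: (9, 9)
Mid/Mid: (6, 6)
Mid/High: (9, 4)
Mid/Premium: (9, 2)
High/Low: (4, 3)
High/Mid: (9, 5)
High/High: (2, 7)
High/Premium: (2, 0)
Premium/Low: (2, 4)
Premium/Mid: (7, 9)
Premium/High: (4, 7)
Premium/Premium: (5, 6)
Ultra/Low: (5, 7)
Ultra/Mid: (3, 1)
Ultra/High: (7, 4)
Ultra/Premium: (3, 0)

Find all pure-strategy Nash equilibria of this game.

(Mid, Low)

Find each player's best response to every opponent strategy; NE are the intersections.
The row player's best responses — vs Low: Mid (payoff 9); vs Mid: High (payoff 9); vs High: Mid (payoff 9); vs Premium: Mid (payoff 9).
The column player's best responses — vs Low: Premium (payoff 5); vs Mid: Low (payoff 9); vs High: High (payoff 7); vs Premium: Mid (payoff 9); vs Ultra: Low (payoff 7).
The only mutual best response is (Mid, Low); neither player gains by switching there.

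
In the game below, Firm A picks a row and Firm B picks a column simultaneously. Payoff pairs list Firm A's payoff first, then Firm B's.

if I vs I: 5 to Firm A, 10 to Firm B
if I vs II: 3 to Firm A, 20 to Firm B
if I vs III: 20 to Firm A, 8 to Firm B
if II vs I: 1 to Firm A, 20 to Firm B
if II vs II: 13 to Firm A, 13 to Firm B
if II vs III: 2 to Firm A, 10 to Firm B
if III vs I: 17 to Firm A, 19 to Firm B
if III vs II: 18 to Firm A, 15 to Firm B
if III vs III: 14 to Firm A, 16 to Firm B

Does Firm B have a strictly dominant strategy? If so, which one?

None

A strategy is strictly dominant if it gives Firm B a strictly higher payoff than every other strategy, against every choice by the opponent.
I is not dominant: against I, II gives 20 > 10.
II is not dominant: against II, I gives 20 > 13.
III is not dominant: against I, I gives 10 > 8.
No single strategy is best against every opponent action.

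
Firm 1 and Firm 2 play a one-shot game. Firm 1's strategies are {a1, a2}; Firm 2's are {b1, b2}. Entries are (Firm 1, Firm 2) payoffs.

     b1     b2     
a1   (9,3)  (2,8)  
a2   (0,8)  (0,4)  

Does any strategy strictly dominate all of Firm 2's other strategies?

A strategy is strictly dominant if it gives Firm 2 a strictly higher payoff than every other strategy, against every choice by the opponent.
b1 is not dominant: against a1, b2 gives 8 > 3.
b2 is not dominant: against a2, b1 gives 8 > 4.
No single strategy is best against every opponent action.

No strictly dominant strategy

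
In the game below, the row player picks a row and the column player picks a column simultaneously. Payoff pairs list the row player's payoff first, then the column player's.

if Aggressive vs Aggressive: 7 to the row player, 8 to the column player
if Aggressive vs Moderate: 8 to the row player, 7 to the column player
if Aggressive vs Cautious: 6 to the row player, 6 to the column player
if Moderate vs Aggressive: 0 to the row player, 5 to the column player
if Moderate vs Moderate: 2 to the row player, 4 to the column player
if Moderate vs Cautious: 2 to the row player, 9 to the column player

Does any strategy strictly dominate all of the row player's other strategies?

Aggressive

A strategy is strictly dominant if it gives the row player a strictly higher payoff than every other strategy, against every choice by the opponent.
Aggressive strictly dominates: vs Aggressive: 7 > 0; vs Moderate: 8 > 2; vs Cautious: 6 > 2.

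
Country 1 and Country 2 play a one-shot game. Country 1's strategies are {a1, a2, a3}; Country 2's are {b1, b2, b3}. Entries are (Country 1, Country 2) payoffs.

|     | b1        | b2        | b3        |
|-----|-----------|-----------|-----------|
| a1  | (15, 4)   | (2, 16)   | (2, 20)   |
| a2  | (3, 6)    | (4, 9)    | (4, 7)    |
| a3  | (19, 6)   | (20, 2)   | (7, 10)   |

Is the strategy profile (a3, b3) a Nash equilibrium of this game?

Holding Country 2 at b3: Country 1 gets 7 from a3, versus 2 from a1, 4 from a2. No profitable deviation for Country 1.
Holding Country 1 at a3: Country 2 gets 10 from b3, versus 6 from b1, 2 from b2. No profitable deviation for Country 2 either.

Yes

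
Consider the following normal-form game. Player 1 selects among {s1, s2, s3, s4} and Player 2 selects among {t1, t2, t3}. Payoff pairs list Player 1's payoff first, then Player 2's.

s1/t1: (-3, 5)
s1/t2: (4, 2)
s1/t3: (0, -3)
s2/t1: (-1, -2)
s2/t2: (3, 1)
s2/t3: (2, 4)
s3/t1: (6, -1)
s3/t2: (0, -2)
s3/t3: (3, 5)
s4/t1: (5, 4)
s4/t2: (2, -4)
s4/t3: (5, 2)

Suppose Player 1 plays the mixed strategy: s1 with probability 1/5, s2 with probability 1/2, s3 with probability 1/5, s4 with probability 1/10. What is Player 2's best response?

t3

Compute Player 2's expected payoff from each pure strategy against the given mix.
t1: (1/5)·5 + (1/2)·(-2) + (1/5)·(-1) + (1/10)·4 = 1/5
t2: (1/5)·2 + (1/2)·1 + (1/5)·(-2) + (1/10)·(-4) = 1/10
t3: (1/5)·(-3) + (1/2)·4 + (1/5)·5 + (1/10)·2 = 13/5
Highest expected payoff is 13/5, from t3.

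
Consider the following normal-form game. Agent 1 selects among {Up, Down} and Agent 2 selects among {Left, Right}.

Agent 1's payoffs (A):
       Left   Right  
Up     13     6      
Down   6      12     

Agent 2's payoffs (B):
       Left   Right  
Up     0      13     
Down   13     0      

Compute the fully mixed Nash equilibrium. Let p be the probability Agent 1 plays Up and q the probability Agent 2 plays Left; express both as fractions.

Each player's mixing probability is pinned down by making the *other* player indifferent.
Agent 2 indifferent between Left and Right: p·0 + (1−p)·13 = p·13 + (1−p)·0 ⟹ 13 + (-13)p = 0 + 13p ⟹ p = 1/2.
Agent 1 indifferent between Up and Down: q·13 + (1−q)·6 = q·6 + (1−q)·12 ⟹ 6 + 7q = 12 + (-6)q ⟹ q = 6/13.

p = 1/2, q = 6/13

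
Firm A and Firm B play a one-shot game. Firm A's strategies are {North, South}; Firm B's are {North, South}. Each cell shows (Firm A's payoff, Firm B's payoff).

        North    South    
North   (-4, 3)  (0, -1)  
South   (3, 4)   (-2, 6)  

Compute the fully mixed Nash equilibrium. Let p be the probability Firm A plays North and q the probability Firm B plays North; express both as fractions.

Each player's mixing probability is pinned down by making the *other* player indifferent.
Firm B indifferent between North and South: p·3 + (1−p)·4 = p·(-1) + (1−p)·6 ⟹ 4 + (-1)p = 6 + (-7)p ⟹ p = 1/3.
Firm A indifferent between North and South: q·(-4) + (1−q)·0 = q·3 + (1−q)·(-2) ⟹ 0 + (-4)q = (-2) + 5q ⟹ q = 2/9.

p = 1/3, q = 2/9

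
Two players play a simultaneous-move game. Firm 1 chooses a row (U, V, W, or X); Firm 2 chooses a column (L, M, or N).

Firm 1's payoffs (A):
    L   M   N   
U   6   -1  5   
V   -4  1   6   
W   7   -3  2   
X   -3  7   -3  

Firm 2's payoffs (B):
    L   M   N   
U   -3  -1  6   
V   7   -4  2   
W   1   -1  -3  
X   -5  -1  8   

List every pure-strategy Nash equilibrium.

Find each player's best response to every opponent strategy; NE are the intersections.
Firm 1's best responses — vs L: W (payoff 7); vs M: X (payoff 7); vs N: V (payoff 6).
Firm 2's best responses — vs U: N (payoff 6); vs V: L (payoff 7); vs W: L (payoff 1); vs X: N (payoff 8).
The only mutual best response is (W, L); neither player gains by switching there.

(W, L)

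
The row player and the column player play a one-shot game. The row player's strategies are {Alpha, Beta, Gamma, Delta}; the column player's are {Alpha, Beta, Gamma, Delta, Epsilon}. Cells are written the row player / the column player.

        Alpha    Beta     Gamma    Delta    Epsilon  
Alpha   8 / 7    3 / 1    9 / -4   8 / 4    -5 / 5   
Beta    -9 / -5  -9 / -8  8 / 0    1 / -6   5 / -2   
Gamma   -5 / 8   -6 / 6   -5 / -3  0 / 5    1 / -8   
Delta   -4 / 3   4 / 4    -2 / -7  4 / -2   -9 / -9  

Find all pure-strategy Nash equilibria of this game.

Find each player's best response to every opponent strategy; NE are the intersections.
The row player's best responses — vs Alpha: Alpha (payoff 8); vs Beta: Delta (payoff 4); vs Gamma: Alpha (payoff 9); vs Delta: Alpha (payoff 8); vs Epsilon: Beta (payoff 5).
The column player's best responses — vs Alpha: Alpha (payoff 7); vs Beta: Gamma (payoff 0); vs Gamma: Alpha (payoff 8); vs Delta: Beta (payoff 4).
Mutual best responses occur at (Alpha, Alpha) and (Delta, Beta); at each, neither player gains by switching.

(Alpha, Alpha) and (Delta, Beta)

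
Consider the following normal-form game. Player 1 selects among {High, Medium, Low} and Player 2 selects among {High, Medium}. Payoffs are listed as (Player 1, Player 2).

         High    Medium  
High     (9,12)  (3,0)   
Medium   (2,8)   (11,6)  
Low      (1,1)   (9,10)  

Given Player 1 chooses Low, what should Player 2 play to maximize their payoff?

Medium

With Player 1 fixed at Low, Player 2's payoffs are: High → 1, Medium → 10.
The maximum is 10, achieved by Medium.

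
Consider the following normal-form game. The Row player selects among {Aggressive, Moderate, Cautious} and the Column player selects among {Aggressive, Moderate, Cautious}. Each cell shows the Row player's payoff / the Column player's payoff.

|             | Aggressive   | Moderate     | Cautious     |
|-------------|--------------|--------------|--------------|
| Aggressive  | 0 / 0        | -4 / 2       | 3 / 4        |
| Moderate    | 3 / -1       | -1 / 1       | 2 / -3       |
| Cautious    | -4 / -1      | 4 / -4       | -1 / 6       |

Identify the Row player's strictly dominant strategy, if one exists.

Check whether one of the Row player's strategies beats all alternatives regardless of what the opponent does.
Aggressive is not dominant: against Aggressive, Moderate gives 3 > 0.
Moderate is not dominant: against Moderate, Cautious gives 4 > -1.
Cautious is not dominant: against Aggressive, Aggressive gives 0 > -4.
No single strategy is best against every opponent action.

None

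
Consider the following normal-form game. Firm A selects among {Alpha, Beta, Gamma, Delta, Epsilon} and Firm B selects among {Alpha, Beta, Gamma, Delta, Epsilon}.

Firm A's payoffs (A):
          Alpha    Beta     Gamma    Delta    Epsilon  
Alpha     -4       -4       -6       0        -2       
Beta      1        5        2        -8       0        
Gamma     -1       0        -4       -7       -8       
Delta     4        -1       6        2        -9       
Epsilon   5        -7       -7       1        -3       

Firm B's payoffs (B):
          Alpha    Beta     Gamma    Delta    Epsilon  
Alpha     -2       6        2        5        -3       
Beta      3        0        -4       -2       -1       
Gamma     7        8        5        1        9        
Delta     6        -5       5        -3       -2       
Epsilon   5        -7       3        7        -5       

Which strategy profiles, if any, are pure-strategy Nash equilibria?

Check mutual best responses: a cell is a NE iff neither player can gain by unilaterally deviating.
Firm A's best responses — vs Alpha: Epsilon (payoff 5); vs Beta: Beta (payoff 5); vs Gamma: Delta (payoff 6); vs Delta: Delta (payoff 2); vs Epsilon: Beta (payoff 0).
Firm B's best responses — vs Alpha: Beta (payoff 6); vs Beta: Alpha (payoff 3); vs Gamma: Epsilon (payoff 9); vs Delta: Alpha (payoff 6); vs Epsilon: Delta (payoff 7).
No cell has both players best-responding. For instance, Firm A's best reply to Beta is Beta, but against Beta Firm B prefers Alpha over Beta.

No pure-strategy Nash equilibrium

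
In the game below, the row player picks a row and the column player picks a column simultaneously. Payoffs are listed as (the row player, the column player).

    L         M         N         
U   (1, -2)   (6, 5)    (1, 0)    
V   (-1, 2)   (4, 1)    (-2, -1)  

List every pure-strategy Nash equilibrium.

(U, M)

Check mutual best responses: a cell is a NE iff neither player can gain by unilaterally deviating.
The row player's best responses — vs L: U (payoff 1); vs M: U (payoff 6); vs N: U (payoff 1).
The column player's best responses — vs U: M (payoff 5); vs V: L (payoff 2).
The only mutual best response is (U, M); neither player gains by switching there.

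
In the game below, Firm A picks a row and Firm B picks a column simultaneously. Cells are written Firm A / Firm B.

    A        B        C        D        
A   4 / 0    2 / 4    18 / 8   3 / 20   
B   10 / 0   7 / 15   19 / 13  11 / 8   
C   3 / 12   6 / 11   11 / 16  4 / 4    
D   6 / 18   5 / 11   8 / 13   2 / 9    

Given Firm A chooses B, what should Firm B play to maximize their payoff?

B

With Firm A fixed at B, Firm B's payoffs are: A → 0, B → 15, C → 13, D → 8.
The maximum is 15, achieved by B.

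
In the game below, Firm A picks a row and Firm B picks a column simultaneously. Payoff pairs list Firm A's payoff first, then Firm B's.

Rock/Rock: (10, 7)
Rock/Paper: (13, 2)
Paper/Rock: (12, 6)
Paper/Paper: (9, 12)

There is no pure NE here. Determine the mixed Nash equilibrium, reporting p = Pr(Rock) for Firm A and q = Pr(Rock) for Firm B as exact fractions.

Each player's mixing probability is pinned down by making the *other* player indifferent.
Firm B indifferent between Rock and Paper: p·7 + (1−p)·6 = p·2 + (1−p)·12 ⟹ 6 + 1p = 12 + (-10)p ⟹ p = 6/11.
Firm A indifferent between Rock and Paper: q·10 + (1−q)·13 = q·12 + (1−q)·9 ⟹ 13 + (-3)q = 9 + 3q ⟹ q = 2/3.

p = 6/11, q = 2/3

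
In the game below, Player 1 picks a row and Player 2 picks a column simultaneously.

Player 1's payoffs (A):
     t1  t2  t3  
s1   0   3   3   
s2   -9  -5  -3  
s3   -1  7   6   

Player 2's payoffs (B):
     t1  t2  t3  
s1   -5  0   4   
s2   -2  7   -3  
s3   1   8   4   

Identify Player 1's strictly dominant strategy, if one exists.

No strictly dominant strategy

A strategy is strictly dominant if it gives Player 1 a strictly higher payoff than every other strategy, against every choice by the opponent.
s1 is not dominant: against t2, s3 gives 7 > 3.
s2 is not dominant: against t1, s1 gives 0 > -9.
s3 is not dominant: against t1, s1 gives 0 > -1.
No single strategy is best against every opponent action.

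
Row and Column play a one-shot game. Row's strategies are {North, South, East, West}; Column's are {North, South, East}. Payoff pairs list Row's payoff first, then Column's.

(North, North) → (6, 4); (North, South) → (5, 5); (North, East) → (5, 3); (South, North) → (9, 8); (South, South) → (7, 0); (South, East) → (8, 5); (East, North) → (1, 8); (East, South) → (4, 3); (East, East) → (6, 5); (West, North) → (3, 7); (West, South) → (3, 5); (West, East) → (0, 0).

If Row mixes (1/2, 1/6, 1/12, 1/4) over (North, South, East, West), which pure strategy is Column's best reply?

Compute Column's expected payoff from each pure strategy against the given mix.
North: (1/2)·4 + (1/6)·8 + (1/12)·8 + (1/4)·7 = 23/4
South: (1/2)·5 + (1/6)·0 + (1/12)·3 + (1/4)·5 = 4
East: (1/2)·3 + (1/6)·5 + (1/12)·5 + (1/4)·0 = 11/4
Highest expected payoff is 23/4, from North.

North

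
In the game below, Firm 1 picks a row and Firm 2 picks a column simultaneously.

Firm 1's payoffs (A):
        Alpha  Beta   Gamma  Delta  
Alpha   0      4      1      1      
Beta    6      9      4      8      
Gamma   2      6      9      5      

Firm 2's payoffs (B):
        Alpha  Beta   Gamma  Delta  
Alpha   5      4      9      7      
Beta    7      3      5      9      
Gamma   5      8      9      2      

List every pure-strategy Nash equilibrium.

Check mutual best responses: a cell is a NE iff neither player can gain by unilaterally deviating.
Firm 1's best responses — vs Alpha: Beta (payoff 6); vs Beta: Beta (payoff 9); vs Gamma: Gamma (payoff 9); vs Delta: Beta (payoff 8).
Firm 2's best responses — vs Alpha: Gamma (payoff 9); vs Beta: Delta (payoff 9); vs Gamma: Gamma (payoff 9).
Mutual best responses occur at (Beta, Delta) and (Gamma, Gamma); at each, neither player gains by switching.

(Beta, Delta) and (Gamma, Gamma)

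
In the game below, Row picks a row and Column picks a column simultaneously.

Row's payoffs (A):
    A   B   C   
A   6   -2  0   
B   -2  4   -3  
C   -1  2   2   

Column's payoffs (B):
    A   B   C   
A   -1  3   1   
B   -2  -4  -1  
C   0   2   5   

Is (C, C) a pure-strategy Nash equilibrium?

Yes

Holding Column at C: Row gets 2 from C, versus 0 from A, -3 from B. No profitable deviation for Row.
Holding Row at C: Column gets 5 from C, versus 0 from A, 2 from B. No profitable deviation for Column either.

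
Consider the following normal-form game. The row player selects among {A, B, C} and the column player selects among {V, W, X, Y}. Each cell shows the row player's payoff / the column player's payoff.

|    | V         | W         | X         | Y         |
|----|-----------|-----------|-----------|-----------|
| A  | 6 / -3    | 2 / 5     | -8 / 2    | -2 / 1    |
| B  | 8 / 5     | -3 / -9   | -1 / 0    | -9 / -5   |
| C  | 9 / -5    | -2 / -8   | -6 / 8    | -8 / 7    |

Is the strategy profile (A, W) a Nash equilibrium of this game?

Yes

Holding the column player at W: the row player gets 2 from A, versus -3 from B, -2 from C. No profitable deviation for the row player.
Holding the row player at A: the column player gets 5 from W, versus -3 from V, 2 from X, 1 from Y. No profitable deviation for the column player either.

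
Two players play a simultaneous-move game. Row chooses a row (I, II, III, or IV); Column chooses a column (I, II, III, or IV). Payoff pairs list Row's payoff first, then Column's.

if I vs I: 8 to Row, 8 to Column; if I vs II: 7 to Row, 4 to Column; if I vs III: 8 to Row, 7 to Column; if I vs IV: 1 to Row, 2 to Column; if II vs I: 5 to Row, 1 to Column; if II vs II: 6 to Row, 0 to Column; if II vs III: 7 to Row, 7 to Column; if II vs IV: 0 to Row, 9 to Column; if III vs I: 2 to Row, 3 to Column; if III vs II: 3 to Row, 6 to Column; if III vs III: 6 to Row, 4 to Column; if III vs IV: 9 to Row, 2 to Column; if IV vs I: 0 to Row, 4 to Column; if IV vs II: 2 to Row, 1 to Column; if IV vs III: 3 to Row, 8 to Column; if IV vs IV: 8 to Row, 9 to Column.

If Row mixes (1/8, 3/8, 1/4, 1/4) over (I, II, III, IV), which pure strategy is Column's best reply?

Column's best reply maximizes expected payoff against the mix.
I: (1/8)·8 + (3/8)·1 + (1/4)·3 + (1/4)·4 = 25/8
II: (1/8)·4 + (3/8)·0 + (1/4)·6 + (1/4)·1 = 9/4
III: (1/8)·7 + (3/8)·7 + (1/4)·4 + (1/4)·8 = 13/2
IV: (1/8)·2 + (3/8)·9 + (1/4)·2 + (1/4)·9 = 51/8
Highest expected payoff is 13/2, from III.

III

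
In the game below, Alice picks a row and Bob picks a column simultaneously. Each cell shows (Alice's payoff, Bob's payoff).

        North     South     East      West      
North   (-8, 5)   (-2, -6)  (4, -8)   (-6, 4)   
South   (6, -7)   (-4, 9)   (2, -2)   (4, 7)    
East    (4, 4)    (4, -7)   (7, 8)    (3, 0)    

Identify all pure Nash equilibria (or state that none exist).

A profile is a Nash equilibrium when each player is best-responding to the other.
Alice's best responses — vs North: South (payoff 6); vs South: East (payoff 4); vs East: East (payoff 7); vs West: South (payoff 4).
Bob's best responses — vs North: North (payoff 5); vs South: South (payoff 9); vs East: East (payoff 8).
The only mutual best response is (East, East); neither player gains by switching there.

(East, East)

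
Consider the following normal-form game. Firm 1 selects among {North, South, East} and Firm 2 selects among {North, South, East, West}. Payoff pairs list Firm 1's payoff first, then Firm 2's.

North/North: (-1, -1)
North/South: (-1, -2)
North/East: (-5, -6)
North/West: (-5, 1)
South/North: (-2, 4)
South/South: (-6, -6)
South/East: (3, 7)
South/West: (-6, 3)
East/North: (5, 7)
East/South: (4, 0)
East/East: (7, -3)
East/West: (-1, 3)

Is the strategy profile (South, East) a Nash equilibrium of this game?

Holding Firm 2 at East: Firm 1 gets 3 from South but could get 7 by switching to East. Firm 1 has a profitable deviation.

No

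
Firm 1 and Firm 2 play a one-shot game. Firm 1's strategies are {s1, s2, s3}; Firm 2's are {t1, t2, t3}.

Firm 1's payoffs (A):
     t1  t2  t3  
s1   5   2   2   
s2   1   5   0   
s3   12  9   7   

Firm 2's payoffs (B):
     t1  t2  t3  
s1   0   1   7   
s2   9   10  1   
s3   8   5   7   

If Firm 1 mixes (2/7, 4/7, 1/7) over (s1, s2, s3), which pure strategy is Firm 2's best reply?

Firm 2's best reply maximizes expected payoff against the mix.
t1: (2/7)·0 + (4/7)·9 + (1/7)·8 = 44/7
t2: (2/7)·1 + (4/7)·10 + (1/7)·5 = 47/7
t3: (2/7)·7 + (4/7)·1 + (1/7)·7 = 25/7
Highest expected payoff is 47/7, from t2.

t2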